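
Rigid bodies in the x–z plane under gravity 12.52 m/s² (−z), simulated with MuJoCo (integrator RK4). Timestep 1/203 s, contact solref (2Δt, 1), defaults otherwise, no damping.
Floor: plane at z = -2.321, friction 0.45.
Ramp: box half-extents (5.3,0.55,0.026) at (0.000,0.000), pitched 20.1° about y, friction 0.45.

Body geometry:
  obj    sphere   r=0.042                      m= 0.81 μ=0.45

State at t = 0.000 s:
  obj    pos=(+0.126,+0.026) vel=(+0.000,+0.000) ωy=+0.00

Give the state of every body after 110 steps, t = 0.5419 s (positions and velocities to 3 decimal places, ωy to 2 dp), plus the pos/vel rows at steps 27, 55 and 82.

State at t = 0.5419 s:
  obj    pos=(+0.550,-0.129) vel=(+1.564,-0.572) ωy=+39.64

Key-timestep trajectory:
   step    t(s)  obj.x    obj.z    obj.vx   obj.vz 
     27  0.1330   +0.152  +0.017  +0.384  -0.141
     55  0.2709   +0.232  -0.013  +0.782  -0.286
     82  0.4039   +0.362  -0.060  +1.166  -0.427


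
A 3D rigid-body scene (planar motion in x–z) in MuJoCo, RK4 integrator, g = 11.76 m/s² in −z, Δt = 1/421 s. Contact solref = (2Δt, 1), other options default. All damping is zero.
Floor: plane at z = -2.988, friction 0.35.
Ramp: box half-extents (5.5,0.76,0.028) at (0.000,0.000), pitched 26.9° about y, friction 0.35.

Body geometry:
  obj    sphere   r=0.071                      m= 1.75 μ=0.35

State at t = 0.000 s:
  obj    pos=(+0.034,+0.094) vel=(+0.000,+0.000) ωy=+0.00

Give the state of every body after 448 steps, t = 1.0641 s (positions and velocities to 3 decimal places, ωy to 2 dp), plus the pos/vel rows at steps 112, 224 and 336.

State at t = 1.0641 s:
  obj    pos=(+1.953,-0.880) vel=(+3.607,-1.830) ωy=+56.96

Key-timestep trajectory:
   step    t(s)  obj.x    obj.z    obj.vx   obj.vz 
    112  0.2660   +0.154  +0.033  +0.902  -0.457
    224  0.5321   +0.514  -0.150  +1.803  -0.915
    336  0.7981   +1.113  -0.454  +2.705  -1.372


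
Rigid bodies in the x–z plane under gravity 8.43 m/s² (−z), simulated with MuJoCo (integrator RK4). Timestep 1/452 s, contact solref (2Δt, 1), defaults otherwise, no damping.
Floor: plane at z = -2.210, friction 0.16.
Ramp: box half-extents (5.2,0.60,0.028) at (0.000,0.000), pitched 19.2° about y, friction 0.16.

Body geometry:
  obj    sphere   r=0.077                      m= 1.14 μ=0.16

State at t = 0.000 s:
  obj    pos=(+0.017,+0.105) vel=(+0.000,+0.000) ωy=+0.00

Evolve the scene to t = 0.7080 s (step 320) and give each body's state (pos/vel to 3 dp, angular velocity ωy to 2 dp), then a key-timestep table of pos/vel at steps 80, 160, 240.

State at t = 0.7080 s:
  obj    pos=(+0.486,-0.058) vel=(+1.324,-0.461) ωy=+18.20

Key-timestep trajectory:
   step    t(s)  obj.x    obj.z    obj.vx   obj.vz 
     80  0.1770   +0.046  +0.095  +0.331  -0.115
    160  0.3540   +0.134  +0.064  +0.662  -0.231
    240  0.5310   +0.281  +0.013  +0.993  -0.346


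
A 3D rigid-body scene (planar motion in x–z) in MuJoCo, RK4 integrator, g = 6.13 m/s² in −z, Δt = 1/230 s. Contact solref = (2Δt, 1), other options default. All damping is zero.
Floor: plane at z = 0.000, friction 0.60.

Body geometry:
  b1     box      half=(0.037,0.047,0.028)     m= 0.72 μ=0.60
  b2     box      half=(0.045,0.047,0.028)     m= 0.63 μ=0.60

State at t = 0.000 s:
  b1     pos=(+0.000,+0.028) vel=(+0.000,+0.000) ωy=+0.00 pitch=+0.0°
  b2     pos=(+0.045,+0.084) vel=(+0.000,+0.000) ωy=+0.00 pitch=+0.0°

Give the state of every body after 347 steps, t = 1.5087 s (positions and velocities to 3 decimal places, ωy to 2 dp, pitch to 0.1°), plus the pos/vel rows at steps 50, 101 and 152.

State at t = 1.5087 s:
  b1     pos=(+0.000,+0.028) vel=(+0.000,+0.000) ωy=+0.00 pitch=+0.0°
  b2     pos=(+0.089,+0.045) vel=(+0.000,+0.000) ωy=+0.00 pitch=+90.0°

Key-timestep trajectory:
   step    t(s)  b1.x    b1.z    b1.vx   b1.vz   b2.x    b2.z    b2.vx   b2.vz 
     50  0.2174   +0.000  +0.028  +0.000  +0.000   +0.065  +0.066  +0.162  -0.337
    101  0.4391   +0.000  +0.028  +0.000  +0.000   +0.103  +0.051  +0.027  +0.008
    152  0.6609   +0.000  +0.028  +0.000  +0.000   +0.085  +0.047  -0.039  +0.026


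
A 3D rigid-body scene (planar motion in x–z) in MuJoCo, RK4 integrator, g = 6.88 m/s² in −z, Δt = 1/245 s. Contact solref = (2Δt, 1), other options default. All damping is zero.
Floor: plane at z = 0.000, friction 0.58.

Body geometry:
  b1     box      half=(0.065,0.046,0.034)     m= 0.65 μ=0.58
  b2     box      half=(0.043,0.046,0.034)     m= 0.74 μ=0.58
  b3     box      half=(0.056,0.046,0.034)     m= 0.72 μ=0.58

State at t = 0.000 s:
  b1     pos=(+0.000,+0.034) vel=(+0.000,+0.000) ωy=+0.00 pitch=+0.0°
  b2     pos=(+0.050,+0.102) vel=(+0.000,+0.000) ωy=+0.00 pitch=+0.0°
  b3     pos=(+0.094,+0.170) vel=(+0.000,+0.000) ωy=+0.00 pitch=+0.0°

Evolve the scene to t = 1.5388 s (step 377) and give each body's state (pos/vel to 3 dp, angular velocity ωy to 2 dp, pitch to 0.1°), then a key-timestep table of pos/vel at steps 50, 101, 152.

State at t = 1.5388 s:
  b1     pos=(+0.000,+0.034) vel=(+0.000,+0.000) ωy=+0.00 pitch=+0.0°
  b2     pos=(+0.109,+0.043) vel=(+0.000,+0.000) ωy=+0.00 pitch=+90.0°
  b3     pos=(+0.300,+0.034) vel=(+0.000,+0.000) ωy=+0.00 pitch=+180.0°

Key-timestep trajectory:
   step    t(s)  b1.x    b1.z    b1.vx   b1.vz   b2.x    b2.z    b2.vx   b2.vz   b3.x    b3.z    b3.vx   b3.vz 
     50  0.2041   +0.000  +0.034  +0.000  +0.000   +0.056  +0.104  +0.069  +0.018   +0.110  +0.164  +0.185  -0.086
    101  0.4122   +0.000  +0.034  +0.000  +0.000   +0.090  +0.093  +0.265  -0.331   +0.176  +0.081  +0.375  -0.954
    152  0.6204   +0.000  +0.034  +0.000  +0.000   +0.109  +0.043  -0.030  -0.009   +0.252  +0.065  +0.288  -0.039


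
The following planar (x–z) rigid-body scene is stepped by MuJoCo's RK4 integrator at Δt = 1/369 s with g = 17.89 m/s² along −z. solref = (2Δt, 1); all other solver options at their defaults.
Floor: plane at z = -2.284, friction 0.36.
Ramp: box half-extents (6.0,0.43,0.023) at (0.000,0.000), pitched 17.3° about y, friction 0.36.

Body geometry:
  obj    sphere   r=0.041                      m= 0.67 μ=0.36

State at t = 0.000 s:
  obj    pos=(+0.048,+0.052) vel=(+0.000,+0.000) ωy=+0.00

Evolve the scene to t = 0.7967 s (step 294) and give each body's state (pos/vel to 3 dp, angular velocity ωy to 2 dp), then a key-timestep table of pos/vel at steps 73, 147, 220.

State at t = 0.7967 s:
  obj    pos=(+1.200,-0.307) vel=(+2.891,-0.900) ωy=+73.84

Key-timestep trajectory:
   step    t(s)  obj.x    obj.z    obj.vx   obj.vz 
     73  0.1978   +0.119  +0.030  +0.718  -0.224
    147  0.3984   +0.336  -0.038  +1.445  -0.450
    220  0.5962   +0.693  -0.149  +2.163  -0.674


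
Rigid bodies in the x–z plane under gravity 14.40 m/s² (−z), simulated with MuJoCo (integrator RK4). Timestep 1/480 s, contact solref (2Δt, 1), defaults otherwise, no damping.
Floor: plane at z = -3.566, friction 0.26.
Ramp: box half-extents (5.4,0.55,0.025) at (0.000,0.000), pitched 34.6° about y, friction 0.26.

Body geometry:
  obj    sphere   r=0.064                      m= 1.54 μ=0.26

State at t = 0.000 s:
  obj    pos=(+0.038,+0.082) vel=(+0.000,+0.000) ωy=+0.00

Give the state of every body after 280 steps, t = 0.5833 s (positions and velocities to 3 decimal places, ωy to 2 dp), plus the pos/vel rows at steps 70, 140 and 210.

State at t = 0.5833 s:
  obj    pos=(+0.856,-0.482) vel=(+2.805,-1.935) ωy=+53.22

Key-timestep trajectory:
   step    t(s)  obj.x    obj.z    obj.vx   obj.vz 
     70  0.1458   +0.089  +0.047  +0.701  -0.484
    140  0.2917   +0.243  -0.059  +1.402  -0.967
    210  0.4375   +0.498  -0.236  +2.104  -1.451


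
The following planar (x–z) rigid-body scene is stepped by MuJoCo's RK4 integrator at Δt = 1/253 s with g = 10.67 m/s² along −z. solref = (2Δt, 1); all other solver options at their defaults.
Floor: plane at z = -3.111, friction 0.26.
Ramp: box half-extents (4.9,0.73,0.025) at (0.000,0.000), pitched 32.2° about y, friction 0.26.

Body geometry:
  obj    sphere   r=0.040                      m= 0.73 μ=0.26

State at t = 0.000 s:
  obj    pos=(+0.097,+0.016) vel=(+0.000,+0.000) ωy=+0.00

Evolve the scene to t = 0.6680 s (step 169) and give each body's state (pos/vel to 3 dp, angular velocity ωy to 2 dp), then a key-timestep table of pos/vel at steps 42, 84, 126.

State at t = 0.6680 s:
  obj    pos=(+0.864,-0.467) vel=(+2.296,-1.446) ωy=+67.80

Key-timestep trajectory:
   step    t(s)  obj.x    obj.z    obj.vx   obj.vz 
     42  0.1660   +0.144  -0.014  +0.571  -0.359
     84  0.3320   +0.286  -0.104  +1.141  -0.719
    126  0.4980   +0.523  -0.253  +1.712  -1.078


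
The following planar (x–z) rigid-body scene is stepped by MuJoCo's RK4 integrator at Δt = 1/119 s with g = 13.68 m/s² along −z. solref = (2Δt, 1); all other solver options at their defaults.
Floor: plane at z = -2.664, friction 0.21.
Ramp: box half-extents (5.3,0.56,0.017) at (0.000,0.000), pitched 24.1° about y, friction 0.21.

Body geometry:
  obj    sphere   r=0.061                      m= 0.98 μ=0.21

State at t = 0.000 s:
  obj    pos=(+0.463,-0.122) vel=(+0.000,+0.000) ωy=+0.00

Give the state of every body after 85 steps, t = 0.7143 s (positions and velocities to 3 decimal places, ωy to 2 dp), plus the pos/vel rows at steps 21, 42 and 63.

State at t = 0.7143 s:
  obj    pos=(+1.393,-0.537) vel=(+2.602,-1.164) ωy=+46.70

Key-timestep trajectory:
   step    t(s)  obj.x    obj.z    obj.vx   obj.vz 
     21  0.1765   +0.520  -0.147  +0.643  -0.288
     42  0.3529   +0.690  -0.223  +1.286  -0.575
     63  0.5294   +0.974  -0.350  +1.929  -0.863


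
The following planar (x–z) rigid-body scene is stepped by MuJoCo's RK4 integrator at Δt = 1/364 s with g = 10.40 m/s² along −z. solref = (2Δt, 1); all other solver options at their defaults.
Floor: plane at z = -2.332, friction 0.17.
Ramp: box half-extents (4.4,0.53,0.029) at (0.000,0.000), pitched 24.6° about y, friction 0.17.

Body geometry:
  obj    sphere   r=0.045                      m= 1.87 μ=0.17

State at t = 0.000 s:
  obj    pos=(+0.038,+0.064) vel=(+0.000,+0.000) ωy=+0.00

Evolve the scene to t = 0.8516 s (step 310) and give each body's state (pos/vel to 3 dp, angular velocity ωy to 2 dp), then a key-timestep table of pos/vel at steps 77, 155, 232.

State at t = 0.8516 s:
  obj    pos=(+1.058,-0.403) vel=(+2.395,-1.096) ωy=+58.51

Key-timestep trajectory:
   step    t(s)  obj.x    obj.z    obj.vx   obj.vz 
     77  0.2115   +0.101  +0.035  +0.595  -0.272
    155  0.4258   +0.293  -0.053  +1.197  -0.548
    232  0.6374   +0.609  -0.198  +1.792  -0.821


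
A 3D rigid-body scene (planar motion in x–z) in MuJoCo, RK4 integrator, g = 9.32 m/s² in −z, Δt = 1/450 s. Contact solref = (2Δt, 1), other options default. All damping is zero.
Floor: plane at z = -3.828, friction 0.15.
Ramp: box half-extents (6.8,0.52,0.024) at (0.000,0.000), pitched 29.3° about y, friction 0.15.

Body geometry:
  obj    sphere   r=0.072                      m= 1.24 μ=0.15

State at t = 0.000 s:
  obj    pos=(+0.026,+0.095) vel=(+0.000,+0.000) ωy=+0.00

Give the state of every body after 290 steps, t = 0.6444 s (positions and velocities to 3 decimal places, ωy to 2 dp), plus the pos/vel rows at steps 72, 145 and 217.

State at t = 0.6444 s:
  obj    pos=(+0.634,-0.246) vel=(+1.882,-1.056) ωy=+27.11

Key-timestep trajectory:
   step    t(s)  obj.x    obj.z    obj.vx   obj.vz 
     72  0.1600   +0.064  +0.074  +0.473  -0.258
    145  0.3222   +0.179  +0.010  +0.943  -0.531
    217  0.4822   +0.367  -0.096  +1.408  -0.795


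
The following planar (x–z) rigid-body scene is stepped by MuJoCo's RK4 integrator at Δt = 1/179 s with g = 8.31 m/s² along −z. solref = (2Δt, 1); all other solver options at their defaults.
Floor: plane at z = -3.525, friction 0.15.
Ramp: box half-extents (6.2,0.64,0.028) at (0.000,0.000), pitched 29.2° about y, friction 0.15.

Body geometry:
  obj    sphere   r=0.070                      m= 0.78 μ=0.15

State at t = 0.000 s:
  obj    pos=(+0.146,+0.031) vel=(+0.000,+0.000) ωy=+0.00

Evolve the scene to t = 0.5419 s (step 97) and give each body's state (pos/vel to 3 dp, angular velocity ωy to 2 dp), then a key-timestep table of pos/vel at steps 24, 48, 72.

State at t = 0.5419 s:
  obj    pos=(+0.526,-0.182) vel=(+1.403,-0.786) ωy=+21.01

Key-timestep trajectory:
   step    t(s)  obj.x    obj.z    obj.vx   obj.vz 
     24  0.1341   +0.169  +0.018  +0.350  -0.189
     48  0.2682   +0.239  -0.021  +0.698  -0.380
     72  0.4022   +0.356  -0.087  +1.038  -0.593


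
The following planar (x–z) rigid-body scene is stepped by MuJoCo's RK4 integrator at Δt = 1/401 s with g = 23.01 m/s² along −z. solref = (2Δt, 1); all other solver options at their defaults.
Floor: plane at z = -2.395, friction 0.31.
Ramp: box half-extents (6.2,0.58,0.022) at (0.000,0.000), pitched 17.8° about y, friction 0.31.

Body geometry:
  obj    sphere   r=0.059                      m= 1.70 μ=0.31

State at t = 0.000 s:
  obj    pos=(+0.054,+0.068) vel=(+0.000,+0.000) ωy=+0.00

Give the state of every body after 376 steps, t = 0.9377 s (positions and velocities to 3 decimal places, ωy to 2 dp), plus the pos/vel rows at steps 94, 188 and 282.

State at t = 0.9377 s:
  obj    pos=(+2.157,-0.607) vel=(+4.486,-1.440) ωy=+79.84

Key-timestep trajectory:
   step    t(s)  obj.x    obj.z    obj.vx   obj.vz 
     94  0.2344   +0.185  +0.026  +1.122  -0.360
    188  0.4688   +0.580  -0.101  +2.243  -0.720
    282  0.7032   +1.237  -0.312  +3.364  -1.080


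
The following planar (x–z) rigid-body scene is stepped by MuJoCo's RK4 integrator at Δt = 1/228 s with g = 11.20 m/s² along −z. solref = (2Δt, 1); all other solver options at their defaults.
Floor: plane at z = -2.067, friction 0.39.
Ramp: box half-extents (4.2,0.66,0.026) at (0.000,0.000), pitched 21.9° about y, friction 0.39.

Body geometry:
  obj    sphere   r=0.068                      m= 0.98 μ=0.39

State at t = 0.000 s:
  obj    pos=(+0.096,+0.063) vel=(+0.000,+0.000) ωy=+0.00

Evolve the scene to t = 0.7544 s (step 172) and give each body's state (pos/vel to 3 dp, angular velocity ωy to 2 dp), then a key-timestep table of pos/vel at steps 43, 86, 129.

State at t = 0.7544 s:
  obj    pos=(+0.884,-0.254) vel=(+2.089,-0.840) ωy=+33.10

Key-timestep trajectory:
   step    t(s)  obj.x    obj.z    obj.vx   obj.vz 
     43  0.1886   +0.145  +0.043  +0.522  -0.210
     86  0.3772   +0.293  -0.016  +1.044  -0.420
    129  0.5658   +0.539  -0.115  +1.566  -0.630


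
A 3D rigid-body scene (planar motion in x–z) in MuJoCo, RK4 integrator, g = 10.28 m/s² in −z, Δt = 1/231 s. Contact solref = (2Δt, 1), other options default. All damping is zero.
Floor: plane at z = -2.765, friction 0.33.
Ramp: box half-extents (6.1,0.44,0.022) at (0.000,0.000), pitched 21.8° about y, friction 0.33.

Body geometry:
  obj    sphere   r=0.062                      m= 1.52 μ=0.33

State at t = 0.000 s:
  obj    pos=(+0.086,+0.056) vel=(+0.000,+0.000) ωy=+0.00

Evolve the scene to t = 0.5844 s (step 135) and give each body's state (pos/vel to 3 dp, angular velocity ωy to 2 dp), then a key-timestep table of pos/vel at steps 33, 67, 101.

State at t = 0.5844 s:
  obj    pos=(+0.518,-0.117) vel=(+1.480,-0.592) ωy=+25.70

Key-timestep trajectory:
   step    t(s)  obj.x    obj.z    obj.vx   obj.vz 
     33  0.1429   +0.112  +0.046  +0.362  -0.145
     67  0.2900   +0.193  +0.013  +0.734  -0.294
    101  0.4372   +0.328  -0.041  +1.107  -0.443


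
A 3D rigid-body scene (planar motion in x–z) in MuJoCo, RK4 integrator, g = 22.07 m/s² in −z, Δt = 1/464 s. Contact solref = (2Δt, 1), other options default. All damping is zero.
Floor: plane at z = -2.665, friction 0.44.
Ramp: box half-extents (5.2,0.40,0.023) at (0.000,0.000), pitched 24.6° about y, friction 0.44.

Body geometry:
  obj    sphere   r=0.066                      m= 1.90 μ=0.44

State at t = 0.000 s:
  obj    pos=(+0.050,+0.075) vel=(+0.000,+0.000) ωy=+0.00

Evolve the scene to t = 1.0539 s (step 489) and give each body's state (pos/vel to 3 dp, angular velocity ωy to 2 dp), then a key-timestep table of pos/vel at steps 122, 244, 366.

State at t = 1.0539 s:
  obj    pos=(+3.364,-1.442) vel=(+6.288,-2.879) ωy=+104.78

Key-timestep trajectory:
   step    t(s)  obj.x    obj.z    obj.vx   obj.vz 
    122  0.2629   +0.256  -0.019  +1.569  -0.718
    244  0.5259   +0.875  -0.303  +3.138  -1.437
    366  0.7888   +1.906  -0.775  +4.707  -2.155


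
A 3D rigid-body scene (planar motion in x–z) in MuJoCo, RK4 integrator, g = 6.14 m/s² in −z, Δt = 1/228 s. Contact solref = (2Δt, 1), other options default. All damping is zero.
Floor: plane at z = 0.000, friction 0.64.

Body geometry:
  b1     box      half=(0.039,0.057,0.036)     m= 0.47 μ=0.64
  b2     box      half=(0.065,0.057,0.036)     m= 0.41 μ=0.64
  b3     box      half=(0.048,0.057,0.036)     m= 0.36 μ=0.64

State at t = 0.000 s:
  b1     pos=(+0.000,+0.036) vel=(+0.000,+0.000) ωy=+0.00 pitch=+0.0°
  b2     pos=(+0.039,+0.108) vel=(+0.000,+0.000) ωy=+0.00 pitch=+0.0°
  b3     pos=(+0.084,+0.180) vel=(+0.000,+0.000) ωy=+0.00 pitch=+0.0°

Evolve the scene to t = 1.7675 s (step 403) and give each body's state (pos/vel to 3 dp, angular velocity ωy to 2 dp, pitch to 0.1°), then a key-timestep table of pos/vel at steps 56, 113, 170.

State at t = 1.7675 s:
  b1     pos=(+0.000,+0.036) vel=(+0.000,+0.000) ωy=+0.00 pitch=+0.0°
  b2     pos=(+0.167,+0.067) vel=(+0.000,+0.000) ωy=+0.00 pitch=+144.9°
  b3     pos=(+0.285,+0.036) vel=(+0.000,+0.000) ωy=+0.00 pitch=+180.0°

Key-timestep trajectory:
   step    t(s)  b1.x    b1.z    b1.vx   b1.vz   b2.x    b2.z    b2.vx   b2.vz   b3.x    b3.z    b3.vx   b3.vz 
     56  0.2456   +0.000  +0.036  +0.000  +0.000   +0.058  +0.102  +0.172  -0.116   +0.135  +0.139  +0.386  -0.539
    113  0.4956   +0.000  +0.036  +0.000  +0.000   +0.117  +0.072  +0.143  +0.034   +0.227  +0.059  +0.218  +0.028
    170  0.7456   +0.000  +0.036  +0.000  +0.000   +0.139  +0.074  +0.079  -0.005   +0.284  +0.036  -0.021  +0.029


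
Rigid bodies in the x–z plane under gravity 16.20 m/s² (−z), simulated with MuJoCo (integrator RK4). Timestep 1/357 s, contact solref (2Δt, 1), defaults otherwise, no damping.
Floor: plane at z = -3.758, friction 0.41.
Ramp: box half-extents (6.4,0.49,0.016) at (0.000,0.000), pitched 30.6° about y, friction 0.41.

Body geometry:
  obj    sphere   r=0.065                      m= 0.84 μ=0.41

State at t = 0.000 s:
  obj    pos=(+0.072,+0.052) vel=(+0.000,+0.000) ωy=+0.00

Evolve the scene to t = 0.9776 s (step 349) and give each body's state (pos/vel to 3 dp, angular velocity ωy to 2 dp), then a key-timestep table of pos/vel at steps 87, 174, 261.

State at t = 0.9776 s:
  obj    pos=(+2.495,-1.381) vel=(+4.956,-2.931) ωy=+88.58

Key-timestep trajectory:
   step    t(s)  obj.x    obj.z    obj.vx   obj.vz 
     87  0.2437   +0.222  -0.037  +1.236  -0.731
    174  0.4874   +0.674  -0.305  +2.471  -1.461
    261  0.7311   +1.427  -0.750  +3.707  -2.192


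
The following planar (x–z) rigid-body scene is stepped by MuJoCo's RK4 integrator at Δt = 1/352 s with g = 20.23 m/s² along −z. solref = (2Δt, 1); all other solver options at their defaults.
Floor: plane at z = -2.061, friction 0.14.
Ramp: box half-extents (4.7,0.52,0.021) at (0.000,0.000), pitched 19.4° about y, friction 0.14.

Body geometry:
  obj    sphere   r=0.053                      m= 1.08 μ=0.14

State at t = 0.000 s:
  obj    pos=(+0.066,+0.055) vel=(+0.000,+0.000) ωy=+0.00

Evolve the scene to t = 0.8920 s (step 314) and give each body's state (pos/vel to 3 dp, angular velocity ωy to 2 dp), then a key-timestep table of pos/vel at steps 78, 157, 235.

State at t = 0.8920 s:
  obj    pos=(+1.868,-0.579) vel=(+4.039,-1.422) ωy=+80.77

Key-timestep trajectory:
   step    t(s)  obj.x    obj.z    obj.vx   obj.vz 
     78  0.2216   +0.177  +0.016  +1.003  -0.353
    157  0.4460   +0.516  -0.103  +2.019  -0.711
    235  0.6676   +1.075  -0.300  +3.023  -1.064


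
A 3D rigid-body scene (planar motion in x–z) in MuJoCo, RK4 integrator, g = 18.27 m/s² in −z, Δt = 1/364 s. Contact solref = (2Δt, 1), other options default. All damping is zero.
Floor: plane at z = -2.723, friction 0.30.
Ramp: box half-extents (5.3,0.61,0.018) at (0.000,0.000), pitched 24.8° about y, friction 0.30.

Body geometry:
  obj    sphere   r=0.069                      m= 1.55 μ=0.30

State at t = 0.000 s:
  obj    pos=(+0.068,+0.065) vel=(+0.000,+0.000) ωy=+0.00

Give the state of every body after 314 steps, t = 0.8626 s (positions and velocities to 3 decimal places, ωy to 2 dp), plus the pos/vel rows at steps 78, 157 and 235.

State at t = 0.8626 s:
  obj    pos=(+1.917,-0.790) vel=(+4.287,-1.981) ωy=+68.43

Key-timestep trajectory:
   step    t(s)  obj.x    obj.z    obj.vx   obj.vz 
     78  0.2143   +0.182  +0.012  +1.065  -0.492
    157  0.4313   +0.530  -0.149  +2.143  -0.990
    235  0.6456   +1.104  -0.414  +3.208  -1.482


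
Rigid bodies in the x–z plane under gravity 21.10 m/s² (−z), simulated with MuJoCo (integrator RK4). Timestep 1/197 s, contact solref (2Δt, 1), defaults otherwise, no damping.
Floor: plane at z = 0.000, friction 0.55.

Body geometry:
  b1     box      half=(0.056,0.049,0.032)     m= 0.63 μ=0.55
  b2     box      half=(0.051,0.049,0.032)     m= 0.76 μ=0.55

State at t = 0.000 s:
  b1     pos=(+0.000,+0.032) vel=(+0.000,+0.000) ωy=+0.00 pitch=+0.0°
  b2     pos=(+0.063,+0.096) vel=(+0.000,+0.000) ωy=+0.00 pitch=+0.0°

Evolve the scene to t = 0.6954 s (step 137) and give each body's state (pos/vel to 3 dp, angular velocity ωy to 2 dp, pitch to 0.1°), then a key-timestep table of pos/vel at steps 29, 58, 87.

State at t = 0.6954 s:
  b1     pos=(+0.000,+0.032) vel=(+0.000,+0.000) ωy=+0.00 pitch=+0.0°
  b2     pos=(+0.196,+0.032) vel=(+0.000,+0.000) ωy=+0.00 pitch=+180.0°

Key-timestep trajectory:
   step    t(s)  b1.x    b1.z    b1.vx   b1.vz   b2.x    b2.z    b2.vx   b2.vz 
     29  0.1472   +0.000  +0.032  +0.000  +0.000   +0.090  +0.070  +0.343  -0.833
     58  0.2944   +0.000  +0.032  +0.000  +0.000   +0.140  +0.060  +0.132  +0.009
     87  0.4416   +0.000  +0.032  +0.000  +0.000   +0.169  +0.054  +0.401  -0.196


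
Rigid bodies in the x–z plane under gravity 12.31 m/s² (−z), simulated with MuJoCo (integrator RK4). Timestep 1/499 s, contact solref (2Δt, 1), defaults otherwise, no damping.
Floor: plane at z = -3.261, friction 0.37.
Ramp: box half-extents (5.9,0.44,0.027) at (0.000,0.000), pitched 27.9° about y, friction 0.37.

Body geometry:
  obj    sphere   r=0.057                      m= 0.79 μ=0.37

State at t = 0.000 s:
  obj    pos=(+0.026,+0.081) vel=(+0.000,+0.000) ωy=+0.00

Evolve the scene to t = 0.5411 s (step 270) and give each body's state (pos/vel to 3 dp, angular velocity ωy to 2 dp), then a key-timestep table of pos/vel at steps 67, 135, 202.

State at t = 0.5411 s:
  obj    pos=(+0.558,-0.201) vel=(+1.968,-1.042) ωy=+39.05

Key-timestep trajectory:
   step    t(s)  obj.x    obj.z    obj.vx   obj.vz 
     67  0.1343   +0.059  +0.064  +0.488  -0.259
    135  0.2705   +0.159  +0.011  +0.984  -0.521
    202  0.4048   +0.324  -0.077  +1.472  -0.779


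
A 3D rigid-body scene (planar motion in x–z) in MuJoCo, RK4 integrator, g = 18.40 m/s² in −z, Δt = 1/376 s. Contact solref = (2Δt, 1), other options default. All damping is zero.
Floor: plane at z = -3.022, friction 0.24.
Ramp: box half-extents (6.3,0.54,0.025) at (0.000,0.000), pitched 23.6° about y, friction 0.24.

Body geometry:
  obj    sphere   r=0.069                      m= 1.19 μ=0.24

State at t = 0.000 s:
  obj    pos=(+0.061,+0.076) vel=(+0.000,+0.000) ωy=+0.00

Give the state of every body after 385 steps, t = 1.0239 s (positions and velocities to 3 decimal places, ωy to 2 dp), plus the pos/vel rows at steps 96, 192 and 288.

State at t = 1.0239 s:
  obj    pos=(+2.589,-1.028) vel=(+4.937,-2.157) ωy=+78.08

Key-timestep trajectory:
   step    t(s)  obj.x    obj.z    obj.vx   obj.vz 
     96  0.2553   +0.218  +0.007  +1.231  -0.538
    192  0.5106   +0.690  -0.199  +2.462  -1.076
    288  0.7660   +1.476  -0.542  +3.693  -1.614


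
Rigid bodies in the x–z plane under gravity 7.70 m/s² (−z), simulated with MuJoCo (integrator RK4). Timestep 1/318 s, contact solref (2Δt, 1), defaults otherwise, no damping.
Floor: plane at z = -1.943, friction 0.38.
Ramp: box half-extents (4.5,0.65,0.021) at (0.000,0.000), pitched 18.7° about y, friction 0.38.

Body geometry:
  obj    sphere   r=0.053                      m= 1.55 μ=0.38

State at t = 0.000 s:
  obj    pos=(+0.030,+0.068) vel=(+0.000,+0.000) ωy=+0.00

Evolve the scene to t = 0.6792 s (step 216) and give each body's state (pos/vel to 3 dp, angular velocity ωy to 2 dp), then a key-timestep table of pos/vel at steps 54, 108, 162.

State at t = 0.6792 s:
  obj    pos=(+0.415,-0.062) vel=(+1.135,-0.384) ωy=+22.60

Key-timestep trajectory:
   step    t(s)  obj.x    obj.z    obj.vx   obj.vz 
     54  0.1698   +0.054  +0.060  +0.284  -0.096
    108  0.3396   +0.126  +0.035  +0.567  -0.192
    162  0.5094   +0.247  -0.005  +0.851  -0.288


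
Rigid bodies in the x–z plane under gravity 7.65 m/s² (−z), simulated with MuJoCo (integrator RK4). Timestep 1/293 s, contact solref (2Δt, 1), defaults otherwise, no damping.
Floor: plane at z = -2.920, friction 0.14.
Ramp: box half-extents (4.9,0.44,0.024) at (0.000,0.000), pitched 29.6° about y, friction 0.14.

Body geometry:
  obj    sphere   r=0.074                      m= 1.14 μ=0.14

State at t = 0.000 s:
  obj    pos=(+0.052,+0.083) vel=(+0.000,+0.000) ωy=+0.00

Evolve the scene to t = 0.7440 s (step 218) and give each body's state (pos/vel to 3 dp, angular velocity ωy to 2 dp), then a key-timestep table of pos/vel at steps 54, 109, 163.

State at t = 0.7440 s:
  obj    pos=(+0.738,-0.306) vel=(+1.849,-1.030) ωy=+23.47

Key-timestep trajectory:
   step    t(s)  obj.x    obj.z    obj.vx   obj.vz 
     54  0.1843   +0.094  +0.059  +0.460  -0.251
    109  0.3720   +0.224  -0.014  +0.922  -0.523
    163  0.5563   +0.435  -0.135  +1.372  -0.799


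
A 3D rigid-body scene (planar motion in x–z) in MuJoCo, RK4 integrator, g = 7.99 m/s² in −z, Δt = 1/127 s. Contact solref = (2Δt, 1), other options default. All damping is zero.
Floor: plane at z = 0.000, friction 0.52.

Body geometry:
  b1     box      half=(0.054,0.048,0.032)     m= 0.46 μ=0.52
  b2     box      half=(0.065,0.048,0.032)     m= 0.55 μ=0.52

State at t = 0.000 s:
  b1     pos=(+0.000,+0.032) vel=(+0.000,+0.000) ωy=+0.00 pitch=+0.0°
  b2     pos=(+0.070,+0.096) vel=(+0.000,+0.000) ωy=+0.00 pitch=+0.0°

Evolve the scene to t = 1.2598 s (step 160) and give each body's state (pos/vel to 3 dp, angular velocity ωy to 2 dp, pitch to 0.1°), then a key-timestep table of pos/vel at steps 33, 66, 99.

State at t = 1.2598 s:
  b1     pos=(+0.000,+0.032) vel=(+0.000,+0.000) ωy=+0.00 pitch=+0.0°
  b2     pos=(+0.137,+0.065) vel=(+0.000,+0.000) ωy=+0.00 pitch=+90.0°

Key-timestep trajectory:
   step    t(s)  b1.x    b1.z    b1.vx   b1.vz   b2.x    b2.z    b2.vx   b2.vz 
     33  0.2598   +0.000  +0.032  +0.000  +0.000   +0.104  +0.072  +0.176  +0.024
     66  0.5197   +0.000  +0.032  +0.000  +0.000   +0.150  +0.070  +0.017  +0.005
     99  0.7795   +0.000  +0.032  +0.000  +0.000   +0.135  +0.066  +0.118  -0.053


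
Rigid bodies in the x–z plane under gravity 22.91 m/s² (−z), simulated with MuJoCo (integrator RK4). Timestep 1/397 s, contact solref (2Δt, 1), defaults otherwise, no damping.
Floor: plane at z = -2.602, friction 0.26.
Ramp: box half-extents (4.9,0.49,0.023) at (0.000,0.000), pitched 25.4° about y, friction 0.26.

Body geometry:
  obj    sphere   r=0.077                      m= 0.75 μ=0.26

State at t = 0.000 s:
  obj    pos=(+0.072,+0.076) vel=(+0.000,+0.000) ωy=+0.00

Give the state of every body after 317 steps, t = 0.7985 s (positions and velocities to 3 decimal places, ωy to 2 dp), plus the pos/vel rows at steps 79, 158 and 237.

State at t = 0.7985 s:
  obj    pos=(+2.094,-0.883) vel=(+5.063,-2.404) ωy=+72.78

Key-timestep trajectory:
   step    t(s)  obj.x    obj.z    obj.vx   obj.vz 
     79  0.1990   +0.198  +0.017  +1.262  -0.599
    158  0.3980   +0.574  -0.162  +2.524  -1.198
    237  0.5970   +1.202  -0.460  +3.785  -1.797


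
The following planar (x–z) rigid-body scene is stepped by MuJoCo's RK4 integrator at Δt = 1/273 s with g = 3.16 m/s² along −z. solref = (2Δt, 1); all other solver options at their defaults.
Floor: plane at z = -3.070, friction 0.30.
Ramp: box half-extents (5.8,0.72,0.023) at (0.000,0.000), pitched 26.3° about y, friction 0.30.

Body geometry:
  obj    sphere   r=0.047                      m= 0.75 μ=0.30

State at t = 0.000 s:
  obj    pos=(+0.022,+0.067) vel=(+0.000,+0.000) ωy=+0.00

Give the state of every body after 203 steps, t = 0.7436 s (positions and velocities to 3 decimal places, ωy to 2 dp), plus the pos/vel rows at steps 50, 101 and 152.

State at t = 0.7436 s:
  obj    pos=(+0.270,-0.055) vel=(+0.667,-0.330) ωy=+15.82

Key-timestep trajectory:
   step    t(s)  obj.x    obj.z    obj.vx   obj.vz 
     50  0.1832   +0.037  +0.060  +0.164  -0.081
    101  0.3700   +0.083  +0.037  +0.332  -0.164
    152  0.5568   +0.161  -0.002  +0.499  -0.247


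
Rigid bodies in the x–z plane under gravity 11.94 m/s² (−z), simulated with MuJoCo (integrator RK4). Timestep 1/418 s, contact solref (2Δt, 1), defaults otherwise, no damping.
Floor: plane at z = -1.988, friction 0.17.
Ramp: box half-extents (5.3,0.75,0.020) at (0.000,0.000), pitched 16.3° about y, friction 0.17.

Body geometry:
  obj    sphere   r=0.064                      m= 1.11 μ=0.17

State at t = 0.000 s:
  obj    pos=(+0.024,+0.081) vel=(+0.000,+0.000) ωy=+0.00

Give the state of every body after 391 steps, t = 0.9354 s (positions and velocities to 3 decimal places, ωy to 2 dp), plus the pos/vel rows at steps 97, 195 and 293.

State at t = 0.9354 s:
  obj    pos=(+1.029,-0.213) vel=(+2.149,-0.628) ωy=+34.98

Key-timestep trajectory:
   step    t(s)  obj.x    obj.z    obj.vx   obj.vz 
     97  0.2321   +0.086  +0.062  +0.533  -0.156
    195  0.4665   +0.274  +0.007  +1.072  -0.313
    293  0.7010   +0.588  -0.085  +1.610  -0.471


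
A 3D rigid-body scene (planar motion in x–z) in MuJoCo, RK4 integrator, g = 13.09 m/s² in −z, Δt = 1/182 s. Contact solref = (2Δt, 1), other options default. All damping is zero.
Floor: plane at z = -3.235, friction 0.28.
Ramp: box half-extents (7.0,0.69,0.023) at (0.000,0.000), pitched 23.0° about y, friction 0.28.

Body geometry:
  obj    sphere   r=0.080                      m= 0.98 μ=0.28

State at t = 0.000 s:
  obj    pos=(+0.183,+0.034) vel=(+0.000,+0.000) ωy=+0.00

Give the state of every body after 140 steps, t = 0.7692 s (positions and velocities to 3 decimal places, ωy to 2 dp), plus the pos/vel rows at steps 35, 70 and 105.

State at t = 0.7692 s:
  obj    pos=(+1.178,-0.388) vel=(+2.587,-1.098) ωy=+35.12

Key-timestep trajectory:
   step    t(s)  obj.x    obj.z    obj.vx   obj.vz 
     35  0.1923   +0.245  +0.008  +0.647  -0.275
     70  0.3846   +0.432  -0.071  +1.294  -0.549
    105  0.5769   +0.743  -0.203  +1.940  -0.824


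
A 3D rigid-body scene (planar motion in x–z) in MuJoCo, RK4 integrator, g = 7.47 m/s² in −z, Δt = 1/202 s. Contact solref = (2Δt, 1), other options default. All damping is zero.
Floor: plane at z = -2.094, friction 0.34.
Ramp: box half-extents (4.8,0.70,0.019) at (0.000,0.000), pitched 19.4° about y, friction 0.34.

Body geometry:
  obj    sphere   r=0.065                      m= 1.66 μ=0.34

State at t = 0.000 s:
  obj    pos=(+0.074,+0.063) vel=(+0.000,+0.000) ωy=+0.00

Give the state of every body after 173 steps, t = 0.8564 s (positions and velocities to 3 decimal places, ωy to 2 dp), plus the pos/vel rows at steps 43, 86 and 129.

State at t = 0.8564 s:
  obj    pos=(+0.687,-0.153) vel=(+1.432,-0.504) ωy=+23.35

Key-timestep trajectory:
   step    t(s)  obj.x    obj.z    obj.vx   obj.vz 
     43  0.2129   +0.112  +0.050  +0.356  -0.125
     86  0.4257   +0.226  +0.010  +0.712  -0.251
    129  0.6386   +0.415  -0.057  +1.068  -0.376


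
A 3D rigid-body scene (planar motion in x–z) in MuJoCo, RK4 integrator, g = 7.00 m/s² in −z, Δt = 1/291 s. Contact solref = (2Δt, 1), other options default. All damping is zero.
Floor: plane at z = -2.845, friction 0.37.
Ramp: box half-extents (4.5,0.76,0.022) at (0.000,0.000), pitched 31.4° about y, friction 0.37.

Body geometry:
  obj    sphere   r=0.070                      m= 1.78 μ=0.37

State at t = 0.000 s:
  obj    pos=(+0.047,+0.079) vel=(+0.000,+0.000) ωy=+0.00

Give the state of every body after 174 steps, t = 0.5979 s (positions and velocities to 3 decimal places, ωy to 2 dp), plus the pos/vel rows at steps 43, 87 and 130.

State at t = 0.5979 s:
  obj    pos=(+0.445,-0.164) vel=(+1.330,-0.812) ωy=+22.25

Key-timestep trajectory:
   step    t(s)  obj.x    obj.z    obj.vx   obj.vz 
     43  0.1478   +0.071  +0.064  +0.329  -0.201
     87  0.2990   +0.146  +0.018  +0.665  -0.406
    130  0.4467   +0.269  -0.056  +0.993  -0.606


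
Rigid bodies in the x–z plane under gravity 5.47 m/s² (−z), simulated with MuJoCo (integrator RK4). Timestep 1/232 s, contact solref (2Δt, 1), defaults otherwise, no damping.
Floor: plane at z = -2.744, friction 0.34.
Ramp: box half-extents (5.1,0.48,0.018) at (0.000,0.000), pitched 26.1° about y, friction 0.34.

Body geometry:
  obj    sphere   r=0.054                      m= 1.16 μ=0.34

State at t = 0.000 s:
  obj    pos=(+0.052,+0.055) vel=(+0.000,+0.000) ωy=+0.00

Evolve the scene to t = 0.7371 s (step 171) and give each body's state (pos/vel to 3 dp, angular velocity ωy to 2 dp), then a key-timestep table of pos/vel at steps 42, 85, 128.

State at t = 0.7371 s:
  obj    pos=(+0.471,-0.151) vel=(+1.138,-0.557) ωy=+23.46

Key-timestep trajectory:
   step    t(s)  obj.x    obj.z    obj.vx   obj.vz 
     42  0.1810   +0.077  +0.042  +0.280  -0.137
     85  0.3664   +0.156  +0.004  +0.566  -0.277
    128  0.5517   +0.287  -0.060  +0.852  -0.417


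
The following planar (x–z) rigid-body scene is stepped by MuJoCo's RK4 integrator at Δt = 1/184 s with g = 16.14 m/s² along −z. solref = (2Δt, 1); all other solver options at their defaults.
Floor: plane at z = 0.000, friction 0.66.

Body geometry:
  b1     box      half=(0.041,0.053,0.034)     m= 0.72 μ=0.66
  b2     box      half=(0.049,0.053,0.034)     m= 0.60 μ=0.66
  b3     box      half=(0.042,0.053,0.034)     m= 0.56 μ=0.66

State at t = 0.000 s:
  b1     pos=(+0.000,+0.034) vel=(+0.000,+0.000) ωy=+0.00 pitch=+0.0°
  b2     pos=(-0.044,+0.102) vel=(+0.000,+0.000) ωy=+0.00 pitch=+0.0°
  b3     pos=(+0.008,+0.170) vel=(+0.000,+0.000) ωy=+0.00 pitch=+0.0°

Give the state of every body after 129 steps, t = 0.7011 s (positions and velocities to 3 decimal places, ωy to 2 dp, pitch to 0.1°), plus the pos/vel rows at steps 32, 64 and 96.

State at t = 0.7011 s:
  b1     pos=(+0.000,+0.034) vel=(+0.000,+0.000) ωy=+0.00 pitch=+0.0°
  b2     pos=(-0.089,+0.049) vel=(+0.000,+0.001) ωy=+0.00 pitch=-90.0°
  b3     pos=(+0.110,+0.034) vel=(+0.000,+0.000) ωy=+0.00 pitch=+180.0°

Key-timestep trajectory:
   step    t(s)  b1.x    b1.z    b1.vx   b1.vz   b2.x    b2.z    b2.vx   b2.vz   b3.x    b3.z    b3.vx   b3.vz 
     32  0.1739   +0.000  +0.034  +0.000  +0.000   -0.044  +0.102  -0.003  +0.000   +0.029  +0.160  +0.305  -0.309
     64  0.3478   +0.000  +0.034  +0.000  +0.000   -0.058  +0.098  -0.233  -0.118   +0.117  +0.032  -0.133  -0.137
     96  0.5217   +0.000  +0.034  +0.000  +0.000   -0.097  +0.054  +0.073  -0.033   +0.110  +0.034  +0.000  +0.000


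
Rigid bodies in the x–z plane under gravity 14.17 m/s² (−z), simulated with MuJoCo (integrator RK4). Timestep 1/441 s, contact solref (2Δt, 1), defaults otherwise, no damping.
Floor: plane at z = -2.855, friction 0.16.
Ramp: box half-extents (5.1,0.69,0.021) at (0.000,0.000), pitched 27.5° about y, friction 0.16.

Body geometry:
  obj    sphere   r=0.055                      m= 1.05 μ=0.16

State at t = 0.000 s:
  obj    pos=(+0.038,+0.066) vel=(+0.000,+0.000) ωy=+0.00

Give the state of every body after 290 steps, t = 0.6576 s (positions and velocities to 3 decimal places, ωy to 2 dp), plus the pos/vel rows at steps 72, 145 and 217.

State at t = 0.6576 s:
  obj    pos=(+0.934,-0.401) vel=(+2.726,-1.419) ωy=+55.87

Key-timestep trajectory:
   step    t(s)  obj.x    obj.z    obj.vx   obj.vz 
     72  0.1633   +0.093  +0.037  +0.677  -0.352
    145  0.3288   +0.262  -0.051  +1.363  -0.710
    217  0.4921   +0.540  -0.195  +2.040  -1.062


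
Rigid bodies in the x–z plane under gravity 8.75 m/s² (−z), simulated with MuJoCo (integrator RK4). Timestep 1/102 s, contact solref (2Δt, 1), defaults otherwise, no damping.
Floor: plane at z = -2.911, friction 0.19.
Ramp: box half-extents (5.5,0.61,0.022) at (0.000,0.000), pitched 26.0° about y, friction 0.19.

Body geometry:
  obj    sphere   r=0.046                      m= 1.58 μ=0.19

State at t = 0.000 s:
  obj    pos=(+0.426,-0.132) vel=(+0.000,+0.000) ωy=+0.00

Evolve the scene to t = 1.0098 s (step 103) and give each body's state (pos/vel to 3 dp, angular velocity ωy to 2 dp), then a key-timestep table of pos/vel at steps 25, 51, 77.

State at t = 1.0098 s:
  obj    pos=(+1.682,-0.745) vel=(+2.487,-1.213) ωy=+60.11

Key-timestep trajectory:
   step    t(s)  obj.x    obj.z    obj.vx   obj.vz 
     25  0.2451   +0.500  -0.168  +0.604  -0.295
     51  0.5000   +0.734  -0.282  +1.232  -0.601
     77  0.7549   +1.128  -0.474  +1.859  -0.907


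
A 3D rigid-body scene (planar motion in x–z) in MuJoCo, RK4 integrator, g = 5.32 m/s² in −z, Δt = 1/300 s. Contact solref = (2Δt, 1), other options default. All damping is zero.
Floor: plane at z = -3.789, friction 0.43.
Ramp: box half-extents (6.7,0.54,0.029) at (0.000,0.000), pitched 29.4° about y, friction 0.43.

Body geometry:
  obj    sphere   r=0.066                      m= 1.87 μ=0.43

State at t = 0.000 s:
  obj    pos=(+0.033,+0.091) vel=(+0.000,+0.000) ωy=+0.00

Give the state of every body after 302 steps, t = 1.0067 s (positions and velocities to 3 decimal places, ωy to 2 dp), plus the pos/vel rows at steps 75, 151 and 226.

State at t = 1.0067 s:
  obj    pos=(+0.856,-0.374) vel=(+1.636,-0.922) ωy=+28.45

Key-timestep trajectory:
   step    t(s)  obj.x    obj.z    obj.vx   obj.vz 
     75  0.2500   +0.084  +0.062  +0.406  -0.229
    151  0.5033   +0.239  -0.025  +0.818  -0.461
    226  0.7533   +0.494  -0.169  +1.224  -0.690


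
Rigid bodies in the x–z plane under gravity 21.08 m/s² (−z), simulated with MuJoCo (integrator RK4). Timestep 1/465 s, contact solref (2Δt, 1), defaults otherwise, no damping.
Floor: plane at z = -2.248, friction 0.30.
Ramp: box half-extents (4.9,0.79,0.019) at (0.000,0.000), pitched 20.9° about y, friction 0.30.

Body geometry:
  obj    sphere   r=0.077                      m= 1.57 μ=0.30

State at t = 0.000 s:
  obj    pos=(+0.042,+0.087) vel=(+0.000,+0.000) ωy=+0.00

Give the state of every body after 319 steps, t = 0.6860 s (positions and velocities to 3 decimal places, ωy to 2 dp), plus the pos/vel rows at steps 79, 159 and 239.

State at t = 0.6860 s:
  obj    pos=(+1.223,-0.364) vel=(+3.443,-1.315) ωy=+47.85

Key-timestep trajectory:
   step    t(s)  obj.x    obj.z    obj.vx   obj.vz 
     79  0.1699   +0.114  +0.059  +0.853  -0.326
    159  0.3419   +0.335  -0.025  +1.716  -0.655
    239  0.5140   +0.705  -0.166  +2.579  -0.985


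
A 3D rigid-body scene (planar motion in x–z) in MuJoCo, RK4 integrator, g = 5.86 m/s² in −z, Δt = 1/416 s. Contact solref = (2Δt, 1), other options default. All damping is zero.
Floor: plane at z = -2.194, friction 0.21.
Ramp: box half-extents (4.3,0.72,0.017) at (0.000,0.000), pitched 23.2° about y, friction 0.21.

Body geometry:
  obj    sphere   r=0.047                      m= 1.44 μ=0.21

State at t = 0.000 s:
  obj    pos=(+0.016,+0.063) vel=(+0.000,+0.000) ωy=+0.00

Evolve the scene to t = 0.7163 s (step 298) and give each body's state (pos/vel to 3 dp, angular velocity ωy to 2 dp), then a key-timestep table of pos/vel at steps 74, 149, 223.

State at t = 0.7163 s:
  obj    pos=(+0.405,-0.104) vel=(+1.086,-0.465) ωy=+25.13

Key-timestep trajectory:
   step    t(s)  obj.x    obj.z    obj.vx   obj.vz 
     74  0.1779   +0.040  +0.053  +0.270  -0.116
    149  0.3582   +0.113  +0.021  +0.543  -0.233
    223  0.5361   +0.234  -0.031  +0.812  -0.348
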